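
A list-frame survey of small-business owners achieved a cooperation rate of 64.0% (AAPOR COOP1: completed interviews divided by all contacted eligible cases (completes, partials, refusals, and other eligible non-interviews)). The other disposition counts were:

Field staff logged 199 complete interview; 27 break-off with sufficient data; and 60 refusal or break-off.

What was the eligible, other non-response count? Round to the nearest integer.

25

COOP1 = 199 / D = 0.640
D = 199 / 0.640 = 310.9
Rest of base = 286
eligible, other non-response = 310.9 − 286 ≈ 25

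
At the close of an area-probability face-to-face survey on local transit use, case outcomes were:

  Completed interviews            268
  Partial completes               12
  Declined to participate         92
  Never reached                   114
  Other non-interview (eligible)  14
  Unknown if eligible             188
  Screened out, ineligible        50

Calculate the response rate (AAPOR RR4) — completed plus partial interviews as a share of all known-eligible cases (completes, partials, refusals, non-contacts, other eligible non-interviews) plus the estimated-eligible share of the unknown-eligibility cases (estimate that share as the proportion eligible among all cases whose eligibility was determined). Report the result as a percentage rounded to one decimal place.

41.7%

Numerator: 268 + 12 = 280
Determined eligible: 268 + 12 + 92 + 114 + 14 = 500
e = 500 / (500 + 50) = 500 / 550 = 0.9091
Eligible share of unknowns: 0.9091 × 188 = 170.91
Denom: 500 + 170.91 = 670.91
RR4 = 280 / 670.91 = 0.4173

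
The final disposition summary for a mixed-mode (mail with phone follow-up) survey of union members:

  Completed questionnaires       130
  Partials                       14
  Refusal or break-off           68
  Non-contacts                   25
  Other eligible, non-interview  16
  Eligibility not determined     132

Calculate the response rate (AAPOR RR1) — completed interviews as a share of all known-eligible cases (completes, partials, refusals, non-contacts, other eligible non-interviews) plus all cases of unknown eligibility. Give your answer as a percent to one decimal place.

Num → 130
Base → 130 + 14 + 68 + 25 + 16 + 132 = 385
RR1 = 130 / 385 = 0.3377

33.8%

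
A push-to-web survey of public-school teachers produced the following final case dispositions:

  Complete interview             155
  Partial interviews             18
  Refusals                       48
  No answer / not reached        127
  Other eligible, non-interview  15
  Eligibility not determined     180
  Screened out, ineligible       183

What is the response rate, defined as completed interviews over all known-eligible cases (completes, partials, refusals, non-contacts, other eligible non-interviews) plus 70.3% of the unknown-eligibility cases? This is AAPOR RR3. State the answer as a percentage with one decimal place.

31.7%

Top = 155
Eligible (known) = 155 + 18 + 48 + 127 + 15 = 363
e × U = 0.7030 × 180 = 126.54
Denom = 363 + 126.54 = 489.54
RR3 = 155 / 489.54 = 0.3166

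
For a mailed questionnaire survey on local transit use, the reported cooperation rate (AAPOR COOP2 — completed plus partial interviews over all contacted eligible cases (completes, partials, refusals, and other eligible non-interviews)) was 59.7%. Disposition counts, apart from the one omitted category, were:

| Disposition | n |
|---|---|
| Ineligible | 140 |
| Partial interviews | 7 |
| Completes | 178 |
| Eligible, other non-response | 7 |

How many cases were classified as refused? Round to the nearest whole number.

118

Num = 178 + 7 = 185
COOP2 = 185 / D = 0.597
D = 185 / 0.597 = 309.9
Other denominator terms total 192
refused = 309.9 − 192 ≈ 118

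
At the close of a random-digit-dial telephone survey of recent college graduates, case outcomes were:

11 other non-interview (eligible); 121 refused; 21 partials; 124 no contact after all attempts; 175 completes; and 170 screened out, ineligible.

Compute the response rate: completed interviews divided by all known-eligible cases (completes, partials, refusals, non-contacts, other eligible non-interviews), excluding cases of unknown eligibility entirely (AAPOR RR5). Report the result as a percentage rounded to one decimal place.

Top → 175
Base → 175 + 21 + 121 + 124 + 11 = 452
RR5 = 175 / 452 = 0.3872

38.7%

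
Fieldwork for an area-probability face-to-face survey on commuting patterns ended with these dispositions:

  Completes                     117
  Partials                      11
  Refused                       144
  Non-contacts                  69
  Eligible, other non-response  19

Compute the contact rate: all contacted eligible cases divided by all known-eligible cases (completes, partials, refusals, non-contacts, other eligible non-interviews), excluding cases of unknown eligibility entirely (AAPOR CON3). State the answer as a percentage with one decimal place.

80.8%

Numerator: 117 + 11 + 144 + 19 = 291
Denom: 117 + 11 + 144 + 69 + 19 = 360
CON3 = 291 / 360 = 0.8083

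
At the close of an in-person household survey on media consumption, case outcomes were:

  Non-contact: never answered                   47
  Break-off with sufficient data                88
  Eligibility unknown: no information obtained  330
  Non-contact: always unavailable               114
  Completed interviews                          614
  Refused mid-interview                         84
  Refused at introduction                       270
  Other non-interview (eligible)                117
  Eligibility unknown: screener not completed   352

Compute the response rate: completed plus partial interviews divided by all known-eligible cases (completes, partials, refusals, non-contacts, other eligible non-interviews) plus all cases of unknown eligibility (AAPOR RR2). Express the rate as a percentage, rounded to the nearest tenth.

Refusal or break-off = 270 + 84 = 354
Non-contacts = 47 + 114 = 161
Undetermined eligibility = 352 + 330 = 682
Numerator → 614 + 88 = 702
Base → 614 + 88 + 354 + 161 + 117 + 682 = 2016
RR2 = 702 / 2016 = 0.3482

34.8%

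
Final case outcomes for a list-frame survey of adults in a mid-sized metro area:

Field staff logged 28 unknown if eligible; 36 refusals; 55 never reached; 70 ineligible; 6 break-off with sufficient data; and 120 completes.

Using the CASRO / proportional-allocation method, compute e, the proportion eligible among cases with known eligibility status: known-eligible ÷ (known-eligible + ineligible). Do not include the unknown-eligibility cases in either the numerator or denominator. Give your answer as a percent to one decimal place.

75.6%

Eligible (known) = 120 + 6 + 36 + 55 = 217
e = 217 / (217 + 70) = 217 / 287 = 0.7561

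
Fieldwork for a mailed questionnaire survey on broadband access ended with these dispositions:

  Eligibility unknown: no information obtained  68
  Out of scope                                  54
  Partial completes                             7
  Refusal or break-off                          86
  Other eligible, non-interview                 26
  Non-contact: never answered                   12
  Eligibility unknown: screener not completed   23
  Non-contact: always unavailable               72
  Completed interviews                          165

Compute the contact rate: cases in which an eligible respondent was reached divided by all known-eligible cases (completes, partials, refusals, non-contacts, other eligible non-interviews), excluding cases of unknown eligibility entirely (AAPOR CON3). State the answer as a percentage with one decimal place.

77.2%

No answer / not reached = 12 + 72 = 84
Eligibility not determined = 23 + 68 = 91
Top: 165 + 7 + 86 + 26 = 284
Denom: 165 + 7 + 86 + 84 + 26 = 368
CON3 = 284 / 368 = 0.7717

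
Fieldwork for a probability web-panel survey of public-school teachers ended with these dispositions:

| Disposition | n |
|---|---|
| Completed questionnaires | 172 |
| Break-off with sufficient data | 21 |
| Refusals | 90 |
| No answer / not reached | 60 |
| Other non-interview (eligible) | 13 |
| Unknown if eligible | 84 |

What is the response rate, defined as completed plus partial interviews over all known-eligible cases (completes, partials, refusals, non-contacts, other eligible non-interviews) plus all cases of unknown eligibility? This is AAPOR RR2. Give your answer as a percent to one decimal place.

43.9%

Top → 172 + 21 = 193
Denom → 172 + 21 + 90 + 60 + 13 + 84 = 440
RR2 = 193 / 440 = 0.4386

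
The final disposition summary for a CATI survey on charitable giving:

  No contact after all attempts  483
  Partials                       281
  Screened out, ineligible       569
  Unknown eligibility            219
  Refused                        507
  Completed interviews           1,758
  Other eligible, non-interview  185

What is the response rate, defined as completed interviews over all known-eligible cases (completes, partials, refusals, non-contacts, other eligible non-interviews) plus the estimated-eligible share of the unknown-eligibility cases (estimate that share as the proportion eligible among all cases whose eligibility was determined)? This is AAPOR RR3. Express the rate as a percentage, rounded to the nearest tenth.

51.7%

Top = 1758
Determined eligible = 1758 + 281 + 507 + 483 + 185 = 3214
e = 3214 / (3214 + 569) = 3214 / 3783 = 0.8496
Eligible share of unknowns = 0.8496 × 219 = 186.06
Base = 3214 + 186.06 = 3400.06
RR3 = 1758 / 3400.06 = 0.5170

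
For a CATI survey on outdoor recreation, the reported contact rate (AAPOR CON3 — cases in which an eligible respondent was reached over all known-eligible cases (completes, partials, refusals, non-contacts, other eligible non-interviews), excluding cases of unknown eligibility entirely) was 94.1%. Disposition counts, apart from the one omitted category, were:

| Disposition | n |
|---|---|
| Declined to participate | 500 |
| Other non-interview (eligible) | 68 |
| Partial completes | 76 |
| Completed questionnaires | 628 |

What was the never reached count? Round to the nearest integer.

80

Top: 628 + 76 + 500 + 68 = 1272
CON3 = 1272 / D = 0.941
D = 1272 / 0.941 = 1351.8
Other denominator terms total 1272
never reached = 1351.8 − 1272 ≈ 80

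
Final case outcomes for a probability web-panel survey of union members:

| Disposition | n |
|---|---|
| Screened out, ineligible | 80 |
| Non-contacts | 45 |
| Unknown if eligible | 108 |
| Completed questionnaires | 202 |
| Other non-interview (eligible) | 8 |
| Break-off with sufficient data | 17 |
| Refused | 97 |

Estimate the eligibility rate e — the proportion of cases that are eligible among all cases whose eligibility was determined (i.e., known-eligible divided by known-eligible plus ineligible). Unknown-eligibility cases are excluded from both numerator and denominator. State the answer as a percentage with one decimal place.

82.2%

Known eligible → 202 + 17 + 97 + 45 + 8 = 369
e = 369 / (369 + 80) = 369 / 449 = 0.8218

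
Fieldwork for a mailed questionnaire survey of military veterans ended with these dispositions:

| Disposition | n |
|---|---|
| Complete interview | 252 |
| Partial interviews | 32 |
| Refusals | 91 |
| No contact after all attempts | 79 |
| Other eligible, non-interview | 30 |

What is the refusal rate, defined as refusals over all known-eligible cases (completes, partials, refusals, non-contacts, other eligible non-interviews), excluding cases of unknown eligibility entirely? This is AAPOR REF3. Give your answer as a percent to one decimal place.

18.8%

Num: 91
Denominator: 252 + 32 + 91 + 79 + 30 = 484
REF3 = 91 / 484 = 0.1880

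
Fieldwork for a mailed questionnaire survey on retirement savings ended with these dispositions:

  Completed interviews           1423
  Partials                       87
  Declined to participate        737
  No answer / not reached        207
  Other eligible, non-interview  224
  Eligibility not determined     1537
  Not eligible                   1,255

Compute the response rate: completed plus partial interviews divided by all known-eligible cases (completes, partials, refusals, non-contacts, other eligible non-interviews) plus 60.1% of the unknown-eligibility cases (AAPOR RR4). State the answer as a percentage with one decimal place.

Numerator → 1423 + 87 = 1510
Known eligible → 1423 + 87 + 737 + 207 + 224 = 2678
Eligible share of unknowns → 0.6010 × 1537 = 923.74
Denominator → 2678 + 923.74 = 3601.74
RR4 = 1510 / 3601.74 = 0.4192

41.9%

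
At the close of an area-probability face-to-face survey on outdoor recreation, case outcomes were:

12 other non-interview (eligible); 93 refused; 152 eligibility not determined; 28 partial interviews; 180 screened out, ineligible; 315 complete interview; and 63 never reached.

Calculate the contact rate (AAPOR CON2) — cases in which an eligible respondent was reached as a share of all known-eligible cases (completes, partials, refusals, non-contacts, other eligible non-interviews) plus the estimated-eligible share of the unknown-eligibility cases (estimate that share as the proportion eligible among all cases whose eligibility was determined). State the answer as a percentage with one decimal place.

71.9%

Top → 315 + 28 + 93 + 12 = 448
Determined eligible → 315 + 28 + 93 + 63 + 12 = 511
e = 511 / (511 + 180) = 511 / 691 = 0.7395
Eligible share of unknowns → 0.7395 × 152 = 112.40
Base → 511 + 112.40 = 623.40
CON2 = 448 / 623.40 = 0.7186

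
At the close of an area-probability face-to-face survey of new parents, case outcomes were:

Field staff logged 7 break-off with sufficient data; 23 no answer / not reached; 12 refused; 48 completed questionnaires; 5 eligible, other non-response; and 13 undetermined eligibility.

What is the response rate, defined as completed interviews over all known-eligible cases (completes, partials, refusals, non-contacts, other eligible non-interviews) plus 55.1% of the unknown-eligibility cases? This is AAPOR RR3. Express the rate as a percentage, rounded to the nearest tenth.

47.0%

Top → 48
Determined eligible → 48 + 7 + 12 + 23 + 5 = 95
Eligible share of unknowns → 0.5510 × 13 = 7.16
Denominator → 95 + 7.16 = 102.16
RR3 = 48 / 102.16 = 0.4699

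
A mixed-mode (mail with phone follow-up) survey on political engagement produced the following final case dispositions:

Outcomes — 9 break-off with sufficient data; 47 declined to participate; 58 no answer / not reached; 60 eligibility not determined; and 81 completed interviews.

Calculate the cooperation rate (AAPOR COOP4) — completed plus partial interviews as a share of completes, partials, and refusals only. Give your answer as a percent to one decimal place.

65.7%

Top = 81 + 9 = 90
Denominator = 81 + 9 + 47 = 137
COOP4 = 90 / 137 = 0.6569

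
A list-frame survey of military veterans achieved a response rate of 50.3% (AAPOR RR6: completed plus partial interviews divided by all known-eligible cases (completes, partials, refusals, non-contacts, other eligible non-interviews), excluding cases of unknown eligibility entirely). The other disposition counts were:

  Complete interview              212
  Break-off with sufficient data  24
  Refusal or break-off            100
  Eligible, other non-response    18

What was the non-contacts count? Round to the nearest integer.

Top = 212 + 24 = 236
RR6 = 236 / D = 0.503
D = 236 / 0.503 = 469.2
Other denominator terms total 354
non-contacts = 469.2 − 354 ≈ 115

115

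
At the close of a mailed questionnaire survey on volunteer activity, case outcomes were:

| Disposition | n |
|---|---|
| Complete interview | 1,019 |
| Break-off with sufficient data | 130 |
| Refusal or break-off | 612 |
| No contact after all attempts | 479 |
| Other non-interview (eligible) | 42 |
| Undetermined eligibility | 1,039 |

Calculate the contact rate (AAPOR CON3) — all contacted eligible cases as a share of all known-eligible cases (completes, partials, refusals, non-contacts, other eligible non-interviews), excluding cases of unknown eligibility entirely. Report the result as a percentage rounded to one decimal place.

Num: 1019 + 130 + 612 + 42 = 1803
Denominator: 1019 + 130 + 612 + 479 + 42 = 2282
CON3 = 1803 / 2282 = 0.7901

79.0%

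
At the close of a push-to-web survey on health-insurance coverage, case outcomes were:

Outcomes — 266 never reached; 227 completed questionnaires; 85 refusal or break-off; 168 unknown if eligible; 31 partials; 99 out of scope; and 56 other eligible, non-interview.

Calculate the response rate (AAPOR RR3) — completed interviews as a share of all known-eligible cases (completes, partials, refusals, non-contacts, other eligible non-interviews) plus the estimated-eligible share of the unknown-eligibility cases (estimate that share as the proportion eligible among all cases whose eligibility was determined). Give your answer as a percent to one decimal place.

28.0%

Numerator = 227
Eligible (known) = 227 + 31 + 85 + 266 + 56 = 665
e = 665 / (665 + 99) = 665 / 764 = 0.8704
Eligible share of unknowns = 0.8704 × 168 = 146.23
Base = 665 + 146.23 = 811.23
RR3 = 227 / 811.23 = 0.2798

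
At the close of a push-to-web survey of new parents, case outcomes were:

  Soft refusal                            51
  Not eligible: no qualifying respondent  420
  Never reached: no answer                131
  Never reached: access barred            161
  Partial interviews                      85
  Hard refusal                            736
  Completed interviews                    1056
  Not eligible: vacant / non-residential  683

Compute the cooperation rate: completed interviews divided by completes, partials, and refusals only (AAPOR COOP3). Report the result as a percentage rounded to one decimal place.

Refusal or break-off = 736 + 51 = 787
Never reached = 131 + 161 = 292
Ineligible = 420 + 683 = 1103
Numerator = 1056
Base = 1056 + 85 + 787 = 1928
COOP3 = 1056 / 1928 = 0.5477

54.8%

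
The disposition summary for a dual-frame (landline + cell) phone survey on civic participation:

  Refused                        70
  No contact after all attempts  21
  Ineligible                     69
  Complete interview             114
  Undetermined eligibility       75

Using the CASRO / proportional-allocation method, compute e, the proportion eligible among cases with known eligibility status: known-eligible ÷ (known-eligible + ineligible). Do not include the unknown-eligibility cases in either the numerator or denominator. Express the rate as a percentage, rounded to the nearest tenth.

74.8%

Known eligible → 114 + 70 + 21 = 205
e = 205 / (205 + 69) = 205 / 274 = 0.7482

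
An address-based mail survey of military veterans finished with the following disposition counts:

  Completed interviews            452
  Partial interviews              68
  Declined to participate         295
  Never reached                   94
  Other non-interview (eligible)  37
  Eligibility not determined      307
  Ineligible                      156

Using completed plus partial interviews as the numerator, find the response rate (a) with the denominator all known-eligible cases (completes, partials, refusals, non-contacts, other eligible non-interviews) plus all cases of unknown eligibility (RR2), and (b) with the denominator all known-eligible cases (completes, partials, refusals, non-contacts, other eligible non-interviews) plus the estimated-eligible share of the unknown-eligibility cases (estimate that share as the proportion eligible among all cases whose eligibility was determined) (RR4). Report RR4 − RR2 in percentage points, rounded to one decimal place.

1.5

Top = 452 + 68 = 520
Denominator = 452 + 68 + 295 + 94 + 37 + 307 = 1253
RR2 = 520 / 1253 = 0.4150
Eligible (known) = 452 + 68 + 295 + 94 + 37 = 946
e = 946 / (946 + 156) = 946 / 1102 = 0.8584
Estimated eligible among unknowns = 0.8584 × 307 = 263.53
Denominator = 946 + 263.53 = 1209.53
RR4 = 520 / 1209.53 = 0.4299
Difference = 42.99 − 41.50 = 1.49 percentage points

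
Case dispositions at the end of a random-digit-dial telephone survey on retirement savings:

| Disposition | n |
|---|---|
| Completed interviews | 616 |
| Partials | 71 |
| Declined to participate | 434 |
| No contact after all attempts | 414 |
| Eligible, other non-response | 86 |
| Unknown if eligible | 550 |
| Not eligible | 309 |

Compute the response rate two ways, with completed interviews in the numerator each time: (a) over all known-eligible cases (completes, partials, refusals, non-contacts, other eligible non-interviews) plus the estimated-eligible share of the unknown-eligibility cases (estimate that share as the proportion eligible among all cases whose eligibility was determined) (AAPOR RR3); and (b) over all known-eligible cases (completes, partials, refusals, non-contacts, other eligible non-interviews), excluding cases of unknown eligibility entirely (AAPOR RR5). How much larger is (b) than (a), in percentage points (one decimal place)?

Num → 616
Determined eligible → 616 + 71 + 434 + 414 + 86 = 1621
e = 1621 / (1621 + 309) = 1621 / 1930 = 0.8399
e × U → 0.8399 × 550 = 461.94
Denominator → 1621 + 461.94 = 2082.94
RR3 = 616 / 2082.94 = 0.2957
Denominator → 616 + 71 + 434 + 414 + 86 = 1621
RR5 = 616 / 1621 = 0.3800
Difference = 38.00 − 29.57 = 8.43 percentage points

8.4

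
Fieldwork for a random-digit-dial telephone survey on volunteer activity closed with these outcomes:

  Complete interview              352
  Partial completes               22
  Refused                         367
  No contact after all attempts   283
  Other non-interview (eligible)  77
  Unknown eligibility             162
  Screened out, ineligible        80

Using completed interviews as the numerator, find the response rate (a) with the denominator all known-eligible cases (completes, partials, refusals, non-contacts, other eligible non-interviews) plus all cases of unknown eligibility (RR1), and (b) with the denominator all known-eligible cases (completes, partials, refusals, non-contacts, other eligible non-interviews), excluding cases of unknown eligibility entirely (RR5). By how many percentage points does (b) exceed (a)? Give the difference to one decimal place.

4.1

Top → 352
Base → 352 + 22 + 367 + 283 + 77 + 162 = 1263
RR1 = 352 / 1263 = 0.2787
Base → 352 + 22 + 367 + 283 + 77 = 1101
RR5 = 352 / 1101 = 0.3197
Difference = 31.97 − 27.87 = 4.10 percentage points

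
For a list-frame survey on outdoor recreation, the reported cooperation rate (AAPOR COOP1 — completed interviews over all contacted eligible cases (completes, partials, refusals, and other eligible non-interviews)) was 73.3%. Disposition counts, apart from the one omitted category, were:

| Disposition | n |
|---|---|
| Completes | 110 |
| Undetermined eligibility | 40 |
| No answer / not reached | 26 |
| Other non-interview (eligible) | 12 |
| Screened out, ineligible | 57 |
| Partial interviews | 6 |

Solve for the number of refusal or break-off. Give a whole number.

22

COOP1 = 110 / D = 0.733
D = 110 / 0.733 = 150.1
Rest of base = 128
refusal or break-off = 150.1 − 128 ≈ 22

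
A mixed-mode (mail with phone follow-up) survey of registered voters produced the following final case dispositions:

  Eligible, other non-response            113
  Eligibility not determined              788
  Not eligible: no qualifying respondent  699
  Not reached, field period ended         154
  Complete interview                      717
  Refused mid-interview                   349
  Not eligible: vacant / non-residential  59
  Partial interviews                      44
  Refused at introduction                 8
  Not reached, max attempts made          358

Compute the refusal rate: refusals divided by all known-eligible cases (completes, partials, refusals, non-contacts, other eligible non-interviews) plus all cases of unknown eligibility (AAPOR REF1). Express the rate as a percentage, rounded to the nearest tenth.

Refused = 8 + 349 = 357
No contact after all attempts = 154 + 358 = 512
Not eligible = 699 + 59 = 758
Num = 357
Base = 717 + 44 + 357 + 512 + 113 + 788 = 2531
REF1 = 357 / 2531 = 0.1411

14.1%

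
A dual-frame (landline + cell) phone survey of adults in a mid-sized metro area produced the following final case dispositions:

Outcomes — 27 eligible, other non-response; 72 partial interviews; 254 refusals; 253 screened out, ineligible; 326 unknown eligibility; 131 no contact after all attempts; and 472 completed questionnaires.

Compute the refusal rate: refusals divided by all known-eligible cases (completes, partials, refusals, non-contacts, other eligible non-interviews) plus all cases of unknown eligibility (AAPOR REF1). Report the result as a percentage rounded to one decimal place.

Top = 254
Denominator = 472 + 72 + 254 + 131 + 27 + 326 = 1282
REF1 = 254 / 1282 = 0.1981

19.8%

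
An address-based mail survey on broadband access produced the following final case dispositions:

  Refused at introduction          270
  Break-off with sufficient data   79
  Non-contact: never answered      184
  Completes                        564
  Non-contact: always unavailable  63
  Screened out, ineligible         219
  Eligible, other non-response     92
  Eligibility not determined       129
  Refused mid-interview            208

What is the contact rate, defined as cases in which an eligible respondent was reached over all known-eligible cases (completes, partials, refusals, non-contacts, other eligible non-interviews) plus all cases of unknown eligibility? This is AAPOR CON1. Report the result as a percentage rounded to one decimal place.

Refused = 270 + 208 = 478
Non-contacts = 184 + 63 = 247
Num = 564 + 79 + 478 + 92 = 1213
Base = 564 + 79 + 478 + 247 + 92 + 129 = 1589
CON1 = 1213 / 1589 = 0.7634

76.3%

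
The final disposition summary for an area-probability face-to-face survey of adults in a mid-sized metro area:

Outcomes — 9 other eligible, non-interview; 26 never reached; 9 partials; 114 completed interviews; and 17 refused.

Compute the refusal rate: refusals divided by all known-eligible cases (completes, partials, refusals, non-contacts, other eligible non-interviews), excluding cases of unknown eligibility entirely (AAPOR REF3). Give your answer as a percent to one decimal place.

Numerator → 17
Base → 114 + 9 + 17 + 26 + 9 = 175
REF3 = 17 / 175 = 0.0971

9.7%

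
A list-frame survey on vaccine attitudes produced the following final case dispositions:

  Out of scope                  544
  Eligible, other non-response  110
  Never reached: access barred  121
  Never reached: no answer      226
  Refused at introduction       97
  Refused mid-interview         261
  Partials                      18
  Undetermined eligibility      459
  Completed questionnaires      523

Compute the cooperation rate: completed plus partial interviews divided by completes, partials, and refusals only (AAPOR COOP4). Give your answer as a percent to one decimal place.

Refusal or break-off = 97 + 261 = 358
No answer / not reached = 226 + 121 = 347
Top → 523 + 18 = 541
Denom → 523 + 18 + 358 = 899
COOP4 = 541 / 899 = 0.6018

60.2%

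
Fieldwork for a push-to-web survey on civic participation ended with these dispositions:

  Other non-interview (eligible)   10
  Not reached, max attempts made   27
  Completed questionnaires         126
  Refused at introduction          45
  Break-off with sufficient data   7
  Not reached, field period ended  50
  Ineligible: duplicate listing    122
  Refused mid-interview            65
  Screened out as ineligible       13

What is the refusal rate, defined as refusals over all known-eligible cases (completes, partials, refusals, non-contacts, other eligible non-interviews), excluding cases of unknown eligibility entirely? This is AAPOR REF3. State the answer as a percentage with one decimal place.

Declined to participate = 45 + 65 = 110
No answer / not reached = 50 + 27 = 77
Not eligible = 13 + 122 = 135
Numerator: 110
Denom: 126 + 7 + 110 + 77 + 10 = 330
REF3 = 110 / 330 = 0.3333

33.3%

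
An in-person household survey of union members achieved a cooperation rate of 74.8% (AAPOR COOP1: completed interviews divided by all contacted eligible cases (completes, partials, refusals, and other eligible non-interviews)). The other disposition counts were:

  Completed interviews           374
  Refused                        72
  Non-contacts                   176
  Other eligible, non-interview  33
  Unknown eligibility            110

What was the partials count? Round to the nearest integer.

COOP1 = 374 / D = 0.748
D = 374 / 0.748 = 500.0
Remaining denominator categories sum to 479
partials = 500.0 − 479 ≈ 21

21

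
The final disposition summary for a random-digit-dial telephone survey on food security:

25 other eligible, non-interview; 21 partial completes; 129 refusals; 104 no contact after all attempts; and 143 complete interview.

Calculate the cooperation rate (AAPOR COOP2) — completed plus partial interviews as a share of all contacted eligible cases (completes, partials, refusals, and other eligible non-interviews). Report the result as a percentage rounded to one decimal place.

Top → 143 + 21 = 164
Base → 143 + 21 + 129 + 25 = 318
COOP2 = 164 / 318 = 0.5157

51.6%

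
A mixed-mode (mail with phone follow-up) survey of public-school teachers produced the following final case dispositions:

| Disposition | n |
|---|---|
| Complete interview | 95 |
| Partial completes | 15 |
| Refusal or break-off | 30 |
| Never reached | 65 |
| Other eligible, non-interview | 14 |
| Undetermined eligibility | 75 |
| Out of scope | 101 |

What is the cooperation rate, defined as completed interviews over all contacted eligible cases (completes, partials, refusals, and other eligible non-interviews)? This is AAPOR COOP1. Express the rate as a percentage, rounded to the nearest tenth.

61.7%

Num = 95
Denom = 95 + 15 + 30 + 14 = 154
COOP1 = 95 / 154 = 0.6169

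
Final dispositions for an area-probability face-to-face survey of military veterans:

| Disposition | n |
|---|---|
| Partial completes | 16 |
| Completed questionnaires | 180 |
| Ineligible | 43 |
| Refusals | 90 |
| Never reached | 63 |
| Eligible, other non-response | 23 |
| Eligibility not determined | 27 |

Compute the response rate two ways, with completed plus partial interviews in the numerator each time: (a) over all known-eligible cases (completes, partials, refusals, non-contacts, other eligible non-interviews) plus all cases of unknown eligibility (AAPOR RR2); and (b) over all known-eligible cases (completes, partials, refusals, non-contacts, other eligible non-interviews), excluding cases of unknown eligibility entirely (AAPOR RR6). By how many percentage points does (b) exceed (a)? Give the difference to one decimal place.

3.6

Numerator = 180 + 16 = 196
Denom = 180 + 16 + 90 + 63 + 23 + 27 = 399
RR2 = 196 / 399 = 0.4912
Denom = 180 + 16 + 90 + 63 + 23 = 372
RR6 = 196 / 372 = 0.5269
Difference = 52.69 − 49.12 = 3.57 percentage points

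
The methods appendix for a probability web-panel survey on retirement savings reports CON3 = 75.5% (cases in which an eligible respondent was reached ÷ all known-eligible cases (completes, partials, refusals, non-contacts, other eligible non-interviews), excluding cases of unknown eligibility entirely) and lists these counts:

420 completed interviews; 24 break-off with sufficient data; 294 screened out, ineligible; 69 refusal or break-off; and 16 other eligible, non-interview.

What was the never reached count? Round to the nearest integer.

Top → 420 + 24 + 69 + 16 = 529
CON3 = 529 / D = 0.755
D = 529 / 0.755 = 700.7
Rest of base = 529
never reached = 700.7 − 529 ≈ 172

172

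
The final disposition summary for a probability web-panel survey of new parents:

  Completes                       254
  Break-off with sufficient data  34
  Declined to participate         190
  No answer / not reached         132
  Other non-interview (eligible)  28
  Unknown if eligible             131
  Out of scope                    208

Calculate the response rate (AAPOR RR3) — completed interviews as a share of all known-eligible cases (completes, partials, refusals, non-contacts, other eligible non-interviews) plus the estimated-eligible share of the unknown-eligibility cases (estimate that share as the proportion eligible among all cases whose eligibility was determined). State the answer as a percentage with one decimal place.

34.5%

Num = 254
Known eligible = 254 + 34 + 190 + 132 + 28 = 638
e = 638 / (638 + 208) = 638 / 846 = 0.7541
Eligible share of unknowns = 0.7541 × 131 = 98.79
Base = 638 + 98.79 = 736.79
RR3 = 254 / 736.79 = 0.3447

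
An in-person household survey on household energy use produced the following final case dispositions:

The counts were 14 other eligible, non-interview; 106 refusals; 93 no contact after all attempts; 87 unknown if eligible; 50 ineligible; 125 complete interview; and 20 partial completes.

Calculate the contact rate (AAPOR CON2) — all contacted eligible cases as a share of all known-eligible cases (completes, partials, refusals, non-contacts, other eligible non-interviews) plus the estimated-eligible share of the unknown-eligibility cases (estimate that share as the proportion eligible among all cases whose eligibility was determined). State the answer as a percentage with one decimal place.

Num: 125 + 20 + 106 + 14 = 265
Eligible (known): 125 + 20 + 106 + 93 + 14 = 358
e = 358 / (358 + 50) = 358 / 408 = 0.8775
Eligible share of unknowns: 0.8775 × 87 = 76.34
Denominator: 358 + 76.34 = 434.34
CON2 = 265 / 434.34 = 0.6101

61.0%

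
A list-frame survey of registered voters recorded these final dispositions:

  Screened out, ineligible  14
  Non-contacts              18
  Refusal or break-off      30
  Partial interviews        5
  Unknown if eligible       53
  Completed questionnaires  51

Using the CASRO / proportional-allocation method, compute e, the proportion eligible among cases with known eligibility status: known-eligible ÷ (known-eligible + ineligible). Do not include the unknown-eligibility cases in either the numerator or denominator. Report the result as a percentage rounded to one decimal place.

Eligible (known) = 51 + 5 + 30 + 18 = 104
e = 104 / (104 + 14) = 104 / 118 = 0.8814

88.1%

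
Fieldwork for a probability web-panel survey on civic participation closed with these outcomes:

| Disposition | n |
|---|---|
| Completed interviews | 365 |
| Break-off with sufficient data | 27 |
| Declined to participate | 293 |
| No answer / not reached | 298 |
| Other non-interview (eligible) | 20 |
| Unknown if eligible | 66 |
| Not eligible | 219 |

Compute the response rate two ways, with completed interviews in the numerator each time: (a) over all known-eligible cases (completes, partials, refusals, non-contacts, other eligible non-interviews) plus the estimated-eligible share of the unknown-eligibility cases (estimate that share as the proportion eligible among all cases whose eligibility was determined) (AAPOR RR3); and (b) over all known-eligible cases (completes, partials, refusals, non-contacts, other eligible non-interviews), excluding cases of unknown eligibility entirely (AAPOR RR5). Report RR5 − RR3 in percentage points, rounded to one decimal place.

1.9

Num → 365
Eligible (known) → 365 + 27 + 293 + 298 + 20 = 1003
e = 1003 / (1003 + 219) = 1003 / 1222 = 0.8208
e × U → 0.8208 × 66 = 54.17
Denominator → 1003 + 54.17 = 1057.17
RR3 = 365 / 1057.17 = 0.3453
Denominator → 365 + 27 + 293 + 298 + 20 = 1003
RR5 = 365 / 1003 = 0.3639
Difference = 36.39 − 34.53 = 1.86 percentage points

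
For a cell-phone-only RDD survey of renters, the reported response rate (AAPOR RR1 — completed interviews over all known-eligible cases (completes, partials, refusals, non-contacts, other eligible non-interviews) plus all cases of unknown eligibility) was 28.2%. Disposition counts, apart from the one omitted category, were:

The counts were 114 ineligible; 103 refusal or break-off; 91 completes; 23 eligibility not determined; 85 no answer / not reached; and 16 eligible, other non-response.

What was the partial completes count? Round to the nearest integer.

RR1 = 91 / D = 0.282
D = 91 / 0.282 = 322.7
Remaining denominator categories sum to 318
partial completes = 322.7 − 318 ≈ 5

5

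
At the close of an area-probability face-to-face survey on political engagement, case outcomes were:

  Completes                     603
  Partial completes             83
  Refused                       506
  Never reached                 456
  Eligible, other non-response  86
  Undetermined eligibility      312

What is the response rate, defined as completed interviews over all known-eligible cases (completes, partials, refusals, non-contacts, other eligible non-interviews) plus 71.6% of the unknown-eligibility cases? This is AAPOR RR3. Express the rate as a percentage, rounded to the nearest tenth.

Num: 603
Eligible (known): 603 + 83 + 506 + 456 + 86 = 1734
e × U: 0.7160 × 312 = 223.39
Denom: 1734 + 223.39 = 1957.39
RR3 = 603 / 1957.39 = 0.3081

30.8%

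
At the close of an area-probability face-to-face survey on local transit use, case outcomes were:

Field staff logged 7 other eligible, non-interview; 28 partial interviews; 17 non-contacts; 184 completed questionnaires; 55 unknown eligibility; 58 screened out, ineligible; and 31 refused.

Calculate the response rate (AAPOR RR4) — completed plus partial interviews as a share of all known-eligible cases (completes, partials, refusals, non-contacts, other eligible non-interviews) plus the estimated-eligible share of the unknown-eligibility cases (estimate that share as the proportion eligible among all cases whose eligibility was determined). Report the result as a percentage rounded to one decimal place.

67.9%

Num → 184 + 28 = 212
Known eligible → 184 + 28 + 31 + 17 + 7 = 267
e = 267 / (267 + 58) = 267 / 325 = 0.8215
Eligible share of unknowns → 0.8215 × 55 = 45.18
Base → 267 + 45.18 = 312.18
RR4 = 212 / 312.18 = 0.6791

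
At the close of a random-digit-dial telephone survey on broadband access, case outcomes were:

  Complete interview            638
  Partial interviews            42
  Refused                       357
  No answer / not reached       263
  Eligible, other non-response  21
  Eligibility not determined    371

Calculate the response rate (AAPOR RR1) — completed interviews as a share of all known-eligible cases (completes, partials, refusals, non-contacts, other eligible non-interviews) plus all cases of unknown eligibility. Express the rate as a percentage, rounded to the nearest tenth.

37.7%

Numerator → 638
Base → 638 + 42 + 357 + 263 + 21 + 371 = 1692
RR1 = 638 / 1692 = 0.3771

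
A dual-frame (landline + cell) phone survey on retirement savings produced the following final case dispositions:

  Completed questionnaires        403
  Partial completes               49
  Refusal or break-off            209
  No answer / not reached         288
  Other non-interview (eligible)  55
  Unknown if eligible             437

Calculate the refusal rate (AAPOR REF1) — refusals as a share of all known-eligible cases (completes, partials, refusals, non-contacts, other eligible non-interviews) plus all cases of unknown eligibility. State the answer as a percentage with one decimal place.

Top = 209
Denominator = 403 + 49 + 209 + 288 + 55 + 437 = 1441
REF1 = 209 / 1441 = 0.1450

14.5%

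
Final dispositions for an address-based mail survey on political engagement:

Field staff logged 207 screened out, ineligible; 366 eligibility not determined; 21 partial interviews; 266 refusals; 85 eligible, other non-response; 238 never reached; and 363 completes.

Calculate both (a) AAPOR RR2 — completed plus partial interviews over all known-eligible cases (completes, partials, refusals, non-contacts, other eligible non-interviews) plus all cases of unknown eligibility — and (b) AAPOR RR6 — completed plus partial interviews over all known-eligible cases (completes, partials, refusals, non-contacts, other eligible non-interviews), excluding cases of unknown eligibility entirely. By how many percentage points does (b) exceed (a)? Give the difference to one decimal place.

Top: 363 + 21 = 384
Denom: 363 + 21 + 266 + 238 + 85 + 366 = 1339
RR2 = 384 / 1339 = 0.2868
Denom: 363 + 21 + 266 + 238 + 85 = 973
RR6 = 384 / 973 = 0.3947
Difference = 39.47 − 28.68 = 10.79 percentage points

10.8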